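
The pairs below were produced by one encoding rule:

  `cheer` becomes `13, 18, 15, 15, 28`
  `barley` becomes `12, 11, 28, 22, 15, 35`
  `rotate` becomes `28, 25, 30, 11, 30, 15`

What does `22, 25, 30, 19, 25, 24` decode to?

c is letter #3 and maps to 13: an offset of 10. Letters become their 1-based position plus 10 (so a→11, b→12, …).
Reversing it on 22, 25, 30, 19, 25, 24: 22→(22−10)÷1=12=l, 25→(25−10)÷1=15=o, 30→(30−10)÷1=20=t, 19→(19−10)÷1=9=i, 25→(25−10)÷1=15=o, 24→(24−10)÷1=14=n.

lotion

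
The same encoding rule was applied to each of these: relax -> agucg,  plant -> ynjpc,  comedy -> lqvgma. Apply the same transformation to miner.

Shifts by position in relax: pos 0: r→a (+9), pos 1: e→g (+2), pos 2: l→u (+9), pos 3: a→c (+2) — repeating every 2. The shifts repeat in a cycle of length 2: positions 0,1,… shift by +9, +2, then the pattern repeats.
For miner: m+9=v, i+2=k, n+9=w, e+2=g, r+9=a.

vkwga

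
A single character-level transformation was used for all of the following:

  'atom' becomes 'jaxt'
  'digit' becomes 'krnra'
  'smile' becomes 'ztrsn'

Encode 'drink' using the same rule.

The rule splits by letter class: vowels +9, consonants +7.
Applying it to drink: d(cons)+7=k, r(cons)+7=y, i(vowel)+9=r, n(cons)+7=u, k(cons)+7=r.

kyrur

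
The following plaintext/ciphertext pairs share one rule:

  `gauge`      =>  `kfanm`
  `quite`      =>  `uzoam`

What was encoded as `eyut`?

atom

The shift increases by 1 at each position, starting from +4: 4, 5, 6, ….
Undoing it on eyut: e−4=a, y−5=t, u−6=o, t−7=m.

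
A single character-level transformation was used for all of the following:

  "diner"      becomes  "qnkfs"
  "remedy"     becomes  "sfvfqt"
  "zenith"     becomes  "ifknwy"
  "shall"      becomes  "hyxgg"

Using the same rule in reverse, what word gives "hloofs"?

d(3)→q(16) and i(8)→n(13) fit y≡15x+23 (mod 26); the inverse of 15 mod 26 is 7. This is an affine cipher: with a=0,…,z=25, each position x becomes (15x+23) mod 26.
Undoing it on hloofs: h(7)→7·(7−23)≡18=s; l(11)→7·(11−23)≡20=u; o(14)→7·(14−23)≡15=p; o(14)→7·(14−23)≡15=p; f(5)→7·(5−23)≡4=e; s(18)→7·(18−23)≡17=r (all mod 26).

supper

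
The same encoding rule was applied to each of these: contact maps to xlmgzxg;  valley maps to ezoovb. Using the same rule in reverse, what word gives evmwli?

vendor

Each pair mirrors across the alphabet (c↔x, o↔l, n↔m): positions sum to 25. Letters are reflected about the middle of the alphabet (position → 25−position): Atbash.
Decoding evmwli: e↔v, v↔e, m↔n, w↔d, l↔o, i↔r.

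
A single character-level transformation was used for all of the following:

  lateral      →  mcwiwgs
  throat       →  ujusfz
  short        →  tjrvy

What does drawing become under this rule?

In lateral: l→m is +1, a→c is +2, t→w is +3, e→i is +4 — the shift increases by 1 each position. Each letter shifts forward by (position + 1), i.e. 1, 2, 3, … — the shift grows by one for each successive letter.
For drawing: d+1=e, r+2=t, a+3=d, w+4=a, i+5=n, n+6=t, g+7=n.

etdantn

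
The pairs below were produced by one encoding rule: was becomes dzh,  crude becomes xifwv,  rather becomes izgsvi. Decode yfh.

Each pair mirrors across the alphabet (w↔d, a↔z, s↔h): positions sum to 25. This is the alphabet-reversal cipher (Atbash): a becomes z, b becomes y, etc.
Undoing it on yfh: y↔b, f↔u, h↔s.

bus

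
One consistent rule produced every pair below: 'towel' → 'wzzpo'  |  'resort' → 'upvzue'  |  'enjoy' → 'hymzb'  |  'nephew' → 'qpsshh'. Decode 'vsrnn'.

shock

Shifts by position in towel: pos 0: t→w (+3), pos 1: o→z (+11), pos 2: w→z (+3), pos 3: e→p (+11) — repeating every 2. It's a Vigenère-style cipher with numeric key [3,11]: position i shifts by key[i mod 2].
Undoing it on vsrnn: v−3=s, s−11=h, r−3=o, n−11=c, n−3=k.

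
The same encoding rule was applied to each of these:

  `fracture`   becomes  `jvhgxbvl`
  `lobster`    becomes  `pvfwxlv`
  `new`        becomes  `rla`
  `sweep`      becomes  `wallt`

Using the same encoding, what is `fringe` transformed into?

The shift depends on letter class: consonant f→j is +4, but vowel a→h is +7. Vowels shift forward by 7 and consonants shift forward by 4.
On fringe: f(cons)+4=j, r(cons)+4=v, i(vowel)+7=p, n(cons)+4=r, g(cons)+4=k, e(vowel)+7=l.

jvprkl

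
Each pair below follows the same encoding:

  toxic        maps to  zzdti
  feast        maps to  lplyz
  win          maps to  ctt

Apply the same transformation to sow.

yzc

Vowels shift forward by 11 and consonants shift forward by 6.
Applying it to sow: s(cons)+6=y, o(vowel)+11=z, w(cons)+6=c.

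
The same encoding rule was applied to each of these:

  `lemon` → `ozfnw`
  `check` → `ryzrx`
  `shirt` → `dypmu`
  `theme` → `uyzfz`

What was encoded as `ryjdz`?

chase

This is an affine cipher: with a=0,…,z=25, each position x becomes (17x+9) mod 26.
Decoding ryjdz: r(17)→23·(17−9)≡2=c; y(24)→23·(24−9)≡7=h; j(9)→23·(9−9)≡0=a; d(3)→23·(3−9)≡18=s; z(25)→23·(25−9)≡4=e (all mod 26).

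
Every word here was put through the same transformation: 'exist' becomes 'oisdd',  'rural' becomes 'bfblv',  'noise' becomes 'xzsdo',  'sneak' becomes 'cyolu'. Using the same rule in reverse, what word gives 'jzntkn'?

Shifts by position in exist: pos 0: e→o (+10), pos 1: x→i (+11), pos 2: i→s (+10), pos 3: s→d (+11) — repeating every 2. A repeating key of period 2 is used — shifts +10, +11 over and over.
Decoding jzntkn: j−10=z, z−11=o, n−10=d, t−11=i, k−10=a, n−11=c.

zodiac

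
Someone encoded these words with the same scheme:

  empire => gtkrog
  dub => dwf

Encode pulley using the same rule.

The output letters match the input read backwards, each shifted +2: empire reversed is eripme. Two steps: reverse the string, then apply a Caesar shift of +2.
On pulley: reverse → yellup; then shift: y+2=a, e+2=g, l+2=n, l+2=n, u+2=w, p+2=r.

agnnwr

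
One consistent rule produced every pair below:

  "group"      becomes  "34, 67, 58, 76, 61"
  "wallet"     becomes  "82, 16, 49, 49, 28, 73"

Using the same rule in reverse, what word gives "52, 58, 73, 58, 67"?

The formula is n = 3×(alphabet index, a=1) + 13.
Undoing it on 52, 58, 73, 58, 67: 52→(52−13)÷3=13=m, 58→(58−13)÷3=15=o, 73→(73−13)÷3=20=t, 58→(58−13)÷3=15=o, 67→(67−13)÷3=18=r.

motor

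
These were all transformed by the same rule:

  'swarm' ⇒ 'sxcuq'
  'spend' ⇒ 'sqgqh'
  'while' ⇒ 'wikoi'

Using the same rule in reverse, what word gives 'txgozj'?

twelve

In swarm: s→s is +0, w→x is +1, a→c is +2, r→u is +3 — the shift increases by 1 each position. The shift increases by 1 at each position, starting from +0: 0, 1, 2, ….
Decoding txgozj: t−0=t, x−1=w, g−2=e, o−3=l, z−4=v, j−5=e.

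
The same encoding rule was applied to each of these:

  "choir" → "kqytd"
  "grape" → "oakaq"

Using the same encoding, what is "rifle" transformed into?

zrpwq

Letter i (0-indexed) is shifted by i+8, so successive shifts are 8, 9, 10, ….
Applying it to rifle: r+8=z, i+9=r, f+10=p, l+11=w, e+12=q.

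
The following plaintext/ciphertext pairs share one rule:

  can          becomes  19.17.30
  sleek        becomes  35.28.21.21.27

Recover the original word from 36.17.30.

tan

c is letter #3 and maps to 19: an offset of 16. Each letter is replaced by its alphabet position (a=1..z=26) + 16.
Reversing it on 36.17.30: 36→(36−16)÷1=20=t, 17→(17−16)÷1=1=a, 30→(30−16)÷1=14=n.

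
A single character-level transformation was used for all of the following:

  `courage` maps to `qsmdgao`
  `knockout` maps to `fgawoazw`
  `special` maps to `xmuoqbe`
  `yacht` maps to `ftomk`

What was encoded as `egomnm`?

abacus

Read the word backwards and shift each letter +12.
Reversing it on egomnm: shift back: e−12=s, g−12=u, o−12=c, m−12=a, n−12=b, m−12=a → sucaba; then reverse → abacus.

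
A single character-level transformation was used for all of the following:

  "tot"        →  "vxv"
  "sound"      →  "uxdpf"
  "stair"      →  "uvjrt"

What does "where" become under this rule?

yjntn

Vowels shift forward by 9 and consonants shift forward by 2.
On where: w(cons)+2=y, h(cons)+2=j, e(vowel)+9=n, r(cons)+2=t, e(vowel)+9=n.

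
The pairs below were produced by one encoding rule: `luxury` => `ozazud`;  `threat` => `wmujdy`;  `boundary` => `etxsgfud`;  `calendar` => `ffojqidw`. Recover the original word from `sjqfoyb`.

penalty

A repeating key of period 2 is used — shifts +3, +5 over and over.
Reversing it on sjqfoyb: s−3=p, j−5=e, q−3=n, f−5=a, o−3=l, y−5=t, b−3=y.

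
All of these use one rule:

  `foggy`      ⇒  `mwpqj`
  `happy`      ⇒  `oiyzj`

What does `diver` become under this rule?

The shift increases by 1 at each position, starting from +7: 7, 8, 9, ….
On diver: d+7=k, i+8=q, v+9=e, e+10=o, r+11=c.

kqeoc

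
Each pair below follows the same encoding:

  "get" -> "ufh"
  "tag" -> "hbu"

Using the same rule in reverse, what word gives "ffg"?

The output letters match the input read backwards, each shifted +1: get reversed is teg. Read the word backwards and shift each letter +1.
Reversing it on ffg: shift back: f−1=e, f−1=e, g−1=f → eef; then reverse → fee.

fee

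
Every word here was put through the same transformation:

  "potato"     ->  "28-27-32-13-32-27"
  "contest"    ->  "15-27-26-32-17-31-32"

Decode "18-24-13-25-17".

flame

p is letter #16 and maps to 28: an offset of 12. Letters become their 1-based position plus 12 (so a→13, b→14, …).
Reversing it on 18-24-13-25-17: 18→(18−12)÷1=6=f, 24→(24−12)÷1=12=l, 13→(13−12)÷1=1=a, 25→(25−12)÷1=13=m, 17→(17−12)÷1=5=e.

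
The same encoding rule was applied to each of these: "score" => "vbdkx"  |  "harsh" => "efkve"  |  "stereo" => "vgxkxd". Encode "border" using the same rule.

s(18)→v(21) and c(2)→b(1) fit y≡11x+5 (mod 26); the inverse of 11 mod 26 is 19. Treating letters as 0–25, the rule is x ↦ 11x + 5 (mod 26).
Applying it to border: b(1)→11·1+5≡16=q; o(14)→11·14+5≡3=d; r(17)→11·17+5≡10=k; d(3)→11·3+5≡12=m; e(4)→11·4+5≡23=x; r(17)→11·17+5≡10=k (all mod 26).

qdkmxk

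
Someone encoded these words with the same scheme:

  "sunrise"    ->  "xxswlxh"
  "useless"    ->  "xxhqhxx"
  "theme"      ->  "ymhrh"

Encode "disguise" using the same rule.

The shift depends on letter class: consonant s→x is +5, but vowel u→x is +3. Two shifts are in play — +3 for a/e/i/o/u, +5 for every other letter.
Applying it to disguise: d(cons)+5=i, i(vowel)+3=l, s(cons)+5=x, g(cons)+5=l, u(vowel)+3=x, i(vowel)+3=l, s(cons)+5=x, e(vowel)+3=h.

ilxlxlxh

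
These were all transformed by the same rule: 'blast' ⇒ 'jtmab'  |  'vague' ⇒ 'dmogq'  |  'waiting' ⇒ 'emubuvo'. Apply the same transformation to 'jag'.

rmo

The rule splits by letter class: vowels +12, consonants +8.
On jag: j(cons)+8=r, a(vowel)+12=m, g(cons)+8=o.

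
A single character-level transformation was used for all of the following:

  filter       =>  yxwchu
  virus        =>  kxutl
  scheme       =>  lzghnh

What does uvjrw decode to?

f(5)→y(24) and i(8)→x(23) fit y≡17x+17 (mod 26); the inverse of 17 mod 26 is 23. Treating letters as 0–25, the rule is x ↦ 17x + 17 (mod 26).
Reversing it on uvjrw: u(20)→23·(20−17)≡17=r; v(21)→23·(21−17)≡14=o; j(9)→23·(9−17)≡24=y; r(17)→23·(17−17)≡0=a; w(22)→23·(22−17)≡11=l (all mod 26).

royal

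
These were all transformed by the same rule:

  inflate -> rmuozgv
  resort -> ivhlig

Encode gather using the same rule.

Each pair mirrors across the alphabet (i↔r, n↔m, f↔u): positions sum to 25. Each letter is replaced by its mirror in the alphabet: a↔z, b↔y, c↔x, and so on (the Atbash cipher).
For gather: g↔t, a↔z, t↔g, h↔s, e↔v, r↔i.

tzgsvi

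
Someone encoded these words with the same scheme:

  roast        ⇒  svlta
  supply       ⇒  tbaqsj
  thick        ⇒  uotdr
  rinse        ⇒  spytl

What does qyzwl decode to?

prove

Shifts by position in roast: pos 0: r→s (+1), pos 1: o→v (+7), pos 2: a→l (+11), pos 3: s→t (+1), pos 4: t→a (+7) — repeating every 3. It's a Vigenère-style cipher with numeric key [1,7,11]: position i shifts by key[i mod 3].
Decoding qyzwl: q−1=p, y−7=r, z−11=o, w−1=v, l−7=e.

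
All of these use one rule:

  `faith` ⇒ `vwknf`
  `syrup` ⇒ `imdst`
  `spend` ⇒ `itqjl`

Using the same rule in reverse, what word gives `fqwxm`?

f(5)→v(21) and a(0)→w(22) fit y≡5x+22 (mod 26); the inverse of 5 mod 26 is 21. Each letter's alphabet position (a=0..z=25) is mapped through 5·x+22 mod 26 — an affine cipher.
Undoing it on fqwxm: f(5)→21·(5−22)≡7=h; q(16)→21·(16−22)≡4=e; w(22)→21·(22−22)≡0=a; x(23)→21·(23−22)≡21=v; m(12)→21·(12−22)≡24=y (all mod 26).

heavy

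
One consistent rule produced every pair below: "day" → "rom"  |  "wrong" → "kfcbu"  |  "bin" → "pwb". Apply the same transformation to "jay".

Compare letters: d→r is +14, a→o is +14, y→m is +14 — a constant shift. It's a constant shift of +14 (ROT14).
Applying it to jay: j+14=x, a+14=o, y+14=m.

xom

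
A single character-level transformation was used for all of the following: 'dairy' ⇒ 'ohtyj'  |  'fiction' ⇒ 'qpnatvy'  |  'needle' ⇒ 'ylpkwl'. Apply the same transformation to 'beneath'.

Shifts by position in dairy: pos 0: d→o (+11), pos 1: a→h (+7), pos 2: i→t (+11), pos 3: r→y (+7) — repeating every 2. The shifts repeat in a cycle of length 2: positions 0,1,… shift by +11, +7, then the pattern repeats.
Applying it to beneath: b+11=m, e+7=l, n+11=y, e+7=l, a+11=l, t+7=a, h+11=s.

mlyllas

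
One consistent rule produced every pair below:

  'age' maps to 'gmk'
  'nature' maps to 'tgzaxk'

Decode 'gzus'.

Every letter moves 6 places later in the alphabet, wrapping around z→a.
Decoding gzus: g−6=a, z−6=t, u−6=o, s−6=m.

atom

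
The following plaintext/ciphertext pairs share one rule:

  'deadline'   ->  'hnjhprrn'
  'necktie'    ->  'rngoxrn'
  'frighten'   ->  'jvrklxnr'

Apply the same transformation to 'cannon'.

gjrrxr

The shift depends on letter class: consonant d→h is +4, but vowel e→n is +9. Vowels shift forward by 9 and consonants shift forward by 4.
For cannon: c(cons)+4=g, a(vowel)+9=j, n(cons)+4=r, n(cons)+4=r, o(vowel)+9=x, n(cons)+4=r.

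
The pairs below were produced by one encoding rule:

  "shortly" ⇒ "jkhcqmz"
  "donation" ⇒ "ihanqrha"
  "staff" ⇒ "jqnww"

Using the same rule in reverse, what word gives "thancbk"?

monarch

s(18)→j(9) and h(7)→k(10) fit y≡7x+13 (mod 26); the inverse of 7 mod 26 is 15. Each letter's alphabet position (a=0..z=25) is mapped through 7·x+13 mod 26 — an affine cipher.
Decoding thancbk: t(19)→15·(19−13)≡12=m; h(7)→15·(7−13)≡14=o; a(0)→15·(0−13)≡13=n; n(13)→15·(13−13)≡0=a; c(2)→15·(2−13)≡17=r; b(1)→15·(1−13)≡2=c; k(10)→15·(10−13)≡7=h (all mod 26).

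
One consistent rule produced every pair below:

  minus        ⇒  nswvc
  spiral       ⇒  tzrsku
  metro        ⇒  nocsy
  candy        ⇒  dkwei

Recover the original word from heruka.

Shifts by position in minus: pos 0: m→n (+1), pos 1: i→s (+10), pos 2: n→w (+9), pos 3: u→v (+1), pos 4: s→c (+10) — repeating every 3. The shifts repeat in a cycle of length 3: positions 0,1,… shift by +1, +10, +9, then the pattern repeats.
Decoding heruka: h−1=g, e−10=u, r−9=i, u−1=t, k−10=a, a−9=r.

guitar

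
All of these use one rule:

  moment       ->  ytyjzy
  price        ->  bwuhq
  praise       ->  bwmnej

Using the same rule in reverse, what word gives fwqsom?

trench

Shifts by position in moment: pos 0: m→y (+12), pos 1: o→t (+5), pos 2: m→y (+12), pos 3: e→j (+5) — repeating every 2. A repeating key of period 2 is used — shifts +12, +5 over and over.
Decoding fwqsom: f−12=t, w−5=r, q−12=e, s−5=n, o−12=c, m−5=h.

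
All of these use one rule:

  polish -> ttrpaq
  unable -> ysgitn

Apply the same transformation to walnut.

In polish: p→t is +4, o→t is +5, l→r is +6, i→p is +7 — the shift increases by 1 each position. Letter i (0-indexed) is shifted by i+4, so successive shifts are 4, 5, 6, ….
For walnut: w+4=a, a+5=f, l+6=r, n+7=u, u+8=c, t+9=c.

afrucc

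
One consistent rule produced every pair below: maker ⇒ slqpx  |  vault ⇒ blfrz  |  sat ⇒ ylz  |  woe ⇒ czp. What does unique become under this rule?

fttwfp

The shift depends on letter class: consonant m→s is +6, but vowel a→l is +11. The rule splits by letter class: vowels +11, consonants +6.
For unique: u(vowel)+11=f, n(cons)+6=t, i(vowel)+11=t, q(cons)+6=w, u(vowel)+11=f, e(vowel)+11=p.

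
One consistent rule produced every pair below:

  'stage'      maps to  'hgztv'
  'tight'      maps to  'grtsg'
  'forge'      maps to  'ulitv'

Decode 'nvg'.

met

Each pair mirrors across the alphabet (s↔h, t↔g, a↔z): positions sum to 25. Each letter is replaced by its mirror in the alphabet: a↔z, b↔y, c↔x, and so on (the Atbash cipher).
Undoing it on nvg: n↔m, v↔e, g↔t.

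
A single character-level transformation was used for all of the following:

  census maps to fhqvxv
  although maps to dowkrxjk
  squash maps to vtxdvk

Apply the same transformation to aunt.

Compare letters: c→f is +3, e→h is +3, n→q is +3 — a constant shift. Each letter is shifted forward by 3 in the alphabet (a Caesar shift of +3).
On aunt: a+3=d, u+3=x, n+3=q, t+3=w.

dxqw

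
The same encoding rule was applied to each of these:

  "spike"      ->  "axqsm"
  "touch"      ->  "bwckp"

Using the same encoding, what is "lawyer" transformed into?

Compare letters: s→a is +8, p→x is +8, i→q is +8 — a constant shift. This is a Caesar cipher with shift 8.
On lawyer: l+8=t, a+8=i, w+8=e, y+8=g, e+8=m, r+8=z.

tiegmz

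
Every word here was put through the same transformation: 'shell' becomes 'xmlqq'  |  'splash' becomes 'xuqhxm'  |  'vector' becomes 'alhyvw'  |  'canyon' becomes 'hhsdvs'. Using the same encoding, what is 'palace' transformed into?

uhqhhl

The shift depends on letter class: consonant s→x is +5, but vowel e→l is +7. Vowels shift forward by 7 and consonants shift forward by 5.
On palace: p(cons)+5=u, a(vowel)+7=h, l(cons)+5=q, a(vowel)+7=h, c(cons)+5=h, e(vowel)+7=l.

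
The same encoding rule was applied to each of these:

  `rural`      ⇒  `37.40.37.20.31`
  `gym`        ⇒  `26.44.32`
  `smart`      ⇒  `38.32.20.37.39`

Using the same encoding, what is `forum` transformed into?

25.34.37.40.32

r is letter #18 and maps to 37: an offset of 19. The number is (letter's place in the alphabet, a=1) + 19.
On forum: f=6→25, o=15→34, r=18→37, u=21→40, m=13→32.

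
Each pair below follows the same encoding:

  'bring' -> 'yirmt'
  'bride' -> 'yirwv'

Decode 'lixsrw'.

Each pair mirrors across the alphabet (b↔y, r↔i, i↔r): positions sum to 25. Each letter is replaced by its mirror in the alphabet: a↔z, b↔y, c↔x, and so on (the Atbash cipher).
Decoding lixsrw: l↔o, i↔r, x↔c, s↔h, r↔i, w↔d.

orchid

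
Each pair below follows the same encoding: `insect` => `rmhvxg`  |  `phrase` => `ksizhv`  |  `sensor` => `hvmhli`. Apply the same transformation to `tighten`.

grtsgvm

Each pair mirrors across the alphabet (i↔r, n↔m, s↔h): positions sum to 25. This is the alphabet-reversal cipher (Atbash): a becomes z, b becomes y, etc.
Applying it to tighten: t↔g, i↔r, g↔t, h↔s, t↔g, e↔v, n↔m.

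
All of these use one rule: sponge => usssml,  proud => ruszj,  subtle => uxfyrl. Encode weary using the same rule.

yhewe

The shift increases by 1 at each position, starting from +2: 2, 3, 4, ….
On weary: w+2=y, e+3=h, a+4=e, r+5=w, y+6=e.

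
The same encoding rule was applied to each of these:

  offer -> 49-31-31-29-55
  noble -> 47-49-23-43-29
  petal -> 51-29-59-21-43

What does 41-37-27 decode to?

o(#15)→49 and f(#6)→31: differences scale by 2, so n = 2·pos + 19. Each letter becomes 2×(its alphabet position, a=1..z=26) + 19.
Reversing it on 41-37-27: 41→(41−19)÷2=11=k, 37→(37−19)÷2=9=i, 27→(27−19)÷2=4=d.

kid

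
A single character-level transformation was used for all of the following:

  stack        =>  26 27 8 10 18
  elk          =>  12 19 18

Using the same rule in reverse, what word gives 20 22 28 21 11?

s is letter #19 and maps to 26: an offset of 7. Letters become their 1-based position plus 7 (so a→8, b→9, …).
Reversing it on 20 22 28 21 11: 20→(20−7)÷1=13=m, 22→(22−7)÷1=15=o, 28→(28−7)÷1=21=u, 21→(21−7)÷1=14=n, 11→(11−7)÷1=4=d.

mound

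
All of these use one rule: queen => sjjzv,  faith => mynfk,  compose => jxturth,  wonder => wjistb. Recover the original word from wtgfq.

labor

The output letters match the input read backwards, each shifted +5: queen reversed is neeuq. The word is reversed, then every letter is shifted forward by 5.
Undoing it on wtgfq: shift back: w−5=r, t−5=o, g−5=b, f−5=a, q−5=l → robal; then reverse → labor.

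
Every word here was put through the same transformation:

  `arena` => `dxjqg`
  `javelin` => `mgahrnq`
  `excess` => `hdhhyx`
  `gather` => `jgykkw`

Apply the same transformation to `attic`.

Shifts by position in arena: pos 0: a→d (+3), pos 1: r→x (+6), pos 2: e→j (+5), pos 3: n→q (+3), pos 4: a→g (+6) — repeating every 3. It's a Vigenère-style cipher with numeric key [3,6,5]: position i shifts by key[i mod 3].
On attic: a+3=d, t+6=z, t+5=y, i+3=l, c+6=i.

dzyli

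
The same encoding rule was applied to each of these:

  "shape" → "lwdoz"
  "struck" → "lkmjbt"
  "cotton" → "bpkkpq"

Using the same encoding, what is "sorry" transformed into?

Treating letters as 0–25, the rule is x ↦ 25x + 3 (mod 26).
For sorry: s(18)→25·18+3≡11=l; o(14)→25·14+3≡15=p; r(17)→25·17+3≡12=m; r(17)→25·17+3≡12=m; y(24)→25·24+3≡5=f (all mod 26).

lpmmf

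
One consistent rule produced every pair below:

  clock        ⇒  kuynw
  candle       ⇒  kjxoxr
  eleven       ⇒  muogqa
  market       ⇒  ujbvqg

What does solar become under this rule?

axvld

In clock: c→k is +8, l→u is +9, o→y is +10, c→n is +11 — the shift increases by 1 each position. Each letter shifts forward by (position + 8), i.e. 8, 9, 10, … — the shift grows by one for each successive letter.
On solar: s+8=a, o+9=x, l+10=v, a+11=l, r+12=d.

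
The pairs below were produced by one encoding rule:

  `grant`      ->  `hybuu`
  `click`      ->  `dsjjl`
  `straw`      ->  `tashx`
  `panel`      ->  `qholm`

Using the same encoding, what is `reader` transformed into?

slbkfy

Shifts by position in grant: pos 0: g→h (+1), pos 1: r→y (+7), pos 2: a→b (+1), pos 3: n→u (+7) — repeating every 2. It's a Vigenère-style cipher with numeric key [1,7]: position i shifts by key[i mod 2].
Applying it to reader: r+1=s, e+7=l, a+1=b, d+7=k, e+1=f, r+7=y.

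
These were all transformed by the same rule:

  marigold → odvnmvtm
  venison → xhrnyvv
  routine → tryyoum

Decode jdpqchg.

hallway

In marigold: m→o is +2, a→d is +3, r→v is +4, i→n is +5 — the shift increases by 1 each position. Letter i (0-indexed) is shifted by i+2, so successive shifts are 2, 3, 4, ….
Undoing it on jdpqchg: j−2=h, d−3=a, p−4=l, q−5=l, c−6=w, h−7=a, g−8=y.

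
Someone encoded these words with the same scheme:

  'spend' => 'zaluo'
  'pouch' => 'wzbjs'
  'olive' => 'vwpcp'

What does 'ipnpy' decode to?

begin

A repeating key of period 3 is used — shifts +7, +11, +7 over and over.
Undoing it on ipnpy: i−7=b, p−11=e, n−7=g, p−7=i, y−11=n.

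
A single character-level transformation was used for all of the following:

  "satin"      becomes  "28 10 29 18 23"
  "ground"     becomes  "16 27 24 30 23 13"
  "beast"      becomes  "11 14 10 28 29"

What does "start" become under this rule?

28 29 10 27 29

s is letter #19 and maps to 28: an offset of 9. Each letter is replaced by its alphabet position (a=1..z=26) + 9.
On start: s=19→28, t=20→29, a=1→10, r=18→27, t=20→29.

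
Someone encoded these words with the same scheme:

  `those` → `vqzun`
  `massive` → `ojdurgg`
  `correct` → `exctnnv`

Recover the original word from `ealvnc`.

Shifts by position in those: pos 0: t→v (+2), pos 1: h→q (+9), pos 2: o→z (+11), pos 3: s→u (+2), pos 4: e→n (+9) — repeating every 3. It's a Vigenère-style cipher with numeric key [2,9,11]: position i shifts by key[i mod 3].
Undoing it on ealvnc: e−2=c, a−9=r, l−11=a, v−2=t, n−9=e, c−11=r.

crater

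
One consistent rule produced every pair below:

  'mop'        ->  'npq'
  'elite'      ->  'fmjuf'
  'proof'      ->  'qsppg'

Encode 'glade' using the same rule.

Compare letters: m→n is +1, o→p is +1, p→q is +1 — a constant shift. Every letter moves 1 place later in the alphabet, wrapping around z→a.
On glade: g+1=h, l+1=m, a+1=b, d+1=e, e+1=f.

hmbef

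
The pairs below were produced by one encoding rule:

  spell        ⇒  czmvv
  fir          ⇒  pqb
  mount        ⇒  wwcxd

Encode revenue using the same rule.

The shift depends on letter class: consonant s→c is +10, but vowel e→m is +8. The rule splits by letter class: vowels +8, consonants +10.
Applying it to revenue: r(cons)+10=b, e(vowel)+8=m, v(cons)+10=f, e(vowel)+8=m, n(cons)+10=x, u(vowel)+8=c, e(vowel)+8=m.

bmfmxcm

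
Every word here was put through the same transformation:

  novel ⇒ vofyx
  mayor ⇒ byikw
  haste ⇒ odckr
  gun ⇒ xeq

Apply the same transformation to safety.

The word is reversed, then every letter is shifted forward by 10.
Applying it to safety: reverse → ytefas; then shift: y+10=i, t+10=d, e+10=o, f+10=p, a+10=k, s+10=c.

idopkc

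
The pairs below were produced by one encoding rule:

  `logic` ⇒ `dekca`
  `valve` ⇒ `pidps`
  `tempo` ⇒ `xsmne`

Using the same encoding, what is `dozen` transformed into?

l(11)→d(3) and o(14)→e(4) fit y≡9x+8 (mod 26); the inverse of 9 mod 26 is 3. Treating letters as 0–25, the rule is x ↦ 9x + 8 (mod 26).
On dozen: d(3)→9·3+8≡9=j; o(14)→9·14+8≡4=e; z(25)→9·25+8≡25=z; e(4)→9·4+8≡18=s; n(13)→9·13+8≡21=v (all mod 26).

jezsv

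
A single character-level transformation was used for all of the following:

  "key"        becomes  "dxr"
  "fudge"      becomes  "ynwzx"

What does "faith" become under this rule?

ytbma

This is a Caesar cipher with shift 19.
For faith: f+19=y, a+19=t, i+19=b, t+19=m, h+19=a.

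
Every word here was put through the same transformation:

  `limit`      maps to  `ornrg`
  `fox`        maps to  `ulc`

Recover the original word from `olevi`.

lover

Each letter is replaced by its mirror in the alphabet: a↔z, b↔y, c↔x, and so on (the Atbash cipher).
Reversing it on olevi: o↔l, l↔o, e↔v, v↔e, i↔r.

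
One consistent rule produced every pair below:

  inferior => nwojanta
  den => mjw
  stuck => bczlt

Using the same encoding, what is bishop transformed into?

The shift depends on letter class: consonant n→w is +9, but vowel i→n is +5. Vowels shift forward by 5 and consonants shift forward by 9.
For bishop: b(cons)+9=k, i(vowel)+5=n, s(cons)+9=b, h(cons)+9=q, o(vowel)+5=t, p(cons)+9=y.

knbqty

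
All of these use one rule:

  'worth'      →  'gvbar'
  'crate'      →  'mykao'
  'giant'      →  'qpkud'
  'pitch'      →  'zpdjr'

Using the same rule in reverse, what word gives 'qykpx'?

grain

Shifts by position in worth: pos 0: w→g (+10), pos 1: o→v (+7), pos 2: r→b (+10), pos 3: t→a (+7) — repeating every 2. It's a Vigenère-style cipher with numeric key [10,7]: position i shifts by key[i mod 2].
Decoding qykpx: q−10=g, y−7=r, k−10=a, p−7=i, x−10=n.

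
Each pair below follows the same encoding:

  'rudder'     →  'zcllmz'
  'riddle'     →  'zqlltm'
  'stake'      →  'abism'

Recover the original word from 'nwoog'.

foggy

It's a constant shift of +8 (ROT8).
Reversing it on nwoog: n−8=f, w−8=o, o−8=g, o−8=g, g−8=y.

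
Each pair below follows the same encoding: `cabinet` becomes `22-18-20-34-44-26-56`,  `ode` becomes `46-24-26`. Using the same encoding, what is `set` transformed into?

c(#3)→22 and a(#1)→18: differences scale by 2, so n = 2·pos + 16. With a=1..z=26, the number is 2·pos + 16.
For set: s=19→54, e=5→26, t=20→56.

54-26-56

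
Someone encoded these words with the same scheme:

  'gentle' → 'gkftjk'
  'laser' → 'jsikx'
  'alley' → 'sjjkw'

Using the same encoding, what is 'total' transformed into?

Each letter's alphabet position (a=0..z=25) is mapped through 11·x+18 mod 26 — an affine cipher.
Applying it to total: t(19)→11·19+18≡19=t; o(14)→11·14+18≡16=q; t(19)→11·19+18≡19=t; a(0)→11·0+18≡18=s; l(11)→11·11+18≡9=j (all mod 26).

tqtsj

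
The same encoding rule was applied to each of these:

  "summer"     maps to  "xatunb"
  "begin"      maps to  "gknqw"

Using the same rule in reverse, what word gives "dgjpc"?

yacht

Letter i (0-indexed) is shifted by i+5, so successive shifts are 5, 6, 7, ….
Reversing it on dgjpc: d−5=y, g−6=a, j−7=c, p−8=h, c−9=t.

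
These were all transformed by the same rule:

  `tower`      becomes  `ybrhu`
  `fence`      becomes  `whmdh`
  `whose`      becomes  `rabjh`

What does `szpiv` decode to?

daily

t(19)→y(24) and o(14)→b(1) fit y≡15x+25 (mod 26); the inverse of 15 mod 26 is 7. Each letter's alphabet position (a=0..z=25) is mapped through 15·x+25 mod 26 — an affine cipher.
Decoding szpiv: s(18)→7·(18−25)≡3=d; z(25)→7·(25−25)≡0=a; p(15)→7·(15−25)≡8=i; i(8)→7·(8−25)≡11=l; v(21)→7·(21−25)≡24=y (all mod 26).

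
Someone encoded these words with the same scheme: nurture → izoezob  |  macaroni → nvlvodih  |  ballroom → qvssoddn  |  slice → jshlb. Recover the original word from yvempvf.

pathway

n(13)→i(8) and u(20)→z(25) fit y≡21x+21 (mod 26); the inverse of 21 mod 26 is 5. This is an affine cipher: with a=0,…,z=25, each position x becomes (21x+21) mod 26.
Reversing it on yvempvf: y(24)→5·(24−21)≡15=p; v(21)→5·(21−21)≡0=a; e(4)→5·(4−21)≡19=t; m(12)→5·(12−21)≡7=h; p(15)→5·(15−21)≡22=w; v(21)→5·(21−21)≡0=a; f(5)→5·(5−21)≡24=y (all mod 26).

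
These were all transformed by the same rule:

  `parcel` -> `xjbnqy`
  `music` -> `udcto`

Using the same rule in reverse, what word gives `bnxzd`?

In parcel: p→x is +8, a→j is +9, r→b is +10, c→n is +11 — the shift increases by 1 each position. Each letter shifts forward by (position + 8), i.e. 8, 9, 10, … — the shift grows by one for each successive letter.
Undoing it on bnxzd: b−8=t, n−9=e, x−10=n, z−11=o, d−12=r.

tenor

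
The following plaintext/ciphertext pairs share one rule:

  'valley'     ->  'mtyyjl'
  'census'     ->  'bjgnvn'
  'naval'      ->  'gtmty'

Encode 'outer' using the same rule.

xvejw

v(21)→m(12) and a(0)→t(19) fit y≡17x+19 (mod 26); the inverse of 17 mod 26 is 23. This is an affine cipher: with a=0,…,z=25, each position x becomes (17x+19) mod 26.
Applying it to outer: o(14)→17·14+19≡23=x; u(20)→17·20+19≡21=v; t(19)→17·19+19≡4=e; e(4)→17·4+19≡9=j; r(17)→17·17+19≡22=w (all mod 26).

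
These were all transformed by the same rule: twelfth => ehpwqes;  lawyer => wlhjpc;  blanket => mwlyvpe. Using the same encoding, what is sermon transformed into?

dpcxzy

Compare letters: t→e is +11, w→h is +11, e→p is +11 — a constant shift. Each letter is shifted forward by 11 in the alphabet (a Caesar shift of +11).
Applying it to sermon: s+11=d, e+11=p, r+11=c, m+11=x, o+11=z, n+11=y.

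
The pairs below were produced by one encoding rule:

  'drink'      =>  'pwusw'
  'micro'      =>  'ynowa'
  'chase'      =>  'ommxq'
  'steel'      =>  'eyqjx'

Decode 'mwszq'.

A repeating key of period 2 is used — shifts +12, +5 over and over.
Undoing it on mwszq: m−12=a, w−5=r, s−12=g, z−5=u, q−12=e.

argue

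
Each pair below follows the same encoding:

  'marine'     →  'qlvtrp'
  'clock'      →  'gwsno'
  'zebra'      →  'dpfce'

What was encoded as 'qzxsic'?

mother

Shifts by position in marine: pos 0: m→q (+4), pos 1: a→l (+11), pos 2: r→v (+4), pos 3: i→t (+11) — repeating every 2. It's a Vigenère-style cipher with numeric key [4,11]: position i shifts by key[i mod 2].
Reversing it on qzxsic: q−4=m, z−11=o, x−4=t, s−11=h, i−4=e, c−11=r.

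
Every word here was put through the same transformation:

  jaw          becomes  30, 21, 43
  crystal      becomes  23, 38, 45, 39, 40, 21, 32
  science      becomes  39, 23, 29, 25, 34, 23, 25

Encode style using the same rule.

39, 40, 45, 32, 25

j is letter #10 and maps to 30: an offset of 20. The number is (letter's place in the alphabet, a=1) + 20.
On style: s=19→39, t=20→40, y=25→45, l=12→32, e=5→25.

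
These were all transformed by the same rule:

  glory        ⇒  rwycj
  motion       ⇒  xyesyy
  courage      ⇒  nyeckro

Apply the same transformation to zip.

The shift depends on letter class: consonant g→r is +11, but vowel o→y is +10. The rule splits by letter class: vowels +10, consonants +11.
For zip: z(cons)+11=k, i(vowel)+10=s, p(cons)+11=a.

ksa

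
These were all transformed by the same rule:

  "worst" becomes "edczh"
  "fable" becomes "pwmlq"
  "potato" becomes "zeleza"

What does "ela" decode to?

The output letters match the input read backwards, each shifted +11: worst reversed is tsrow. The word is reversed, then every letter is shifted forward by 11.
Undoing it on ela: shift back: e−11=t, l−11=a, a−11=p → tap; then reverse → pat.

pat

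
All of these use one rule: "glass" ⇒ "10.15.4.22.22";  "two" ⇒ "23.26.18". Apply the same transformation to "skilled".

22.14.12.15.15.8.7

g is letter #7 and maps to 10: an offset of 3. The number is (letter's place in the alphabet, a=1) + 3.
For skilled: s=19→22, k=11→14, i=9→12, l=12→15, l=12→15, e=5→8, d=4→7.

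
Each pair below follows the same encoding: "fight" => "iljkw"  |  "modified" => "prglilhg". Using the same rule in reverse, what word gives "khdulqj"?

hearing

Compare letters: f→i is +3, i→l is +3, g→j is +3 — a constant shift. This is a Caesar cipher with shift 3.
Undoing it on khdulqj: k−3=h, h−3=e, d−3=a, u−3=r, l−3=i, q−3=n, j−3=g.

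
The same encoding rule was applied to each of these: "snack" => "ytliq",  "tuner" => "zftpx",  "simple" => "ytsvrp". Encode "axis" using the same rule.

ldty

The shift depends on letter class: consonant s→y is +6, but vowel a→l is +11. Two shifts are in play — +11 for a/e/i/o/u, +6 for every other letter.
On axis: a(vowel)+11=l, x(cons)+6=d, i(vowel)+11=t, s(cons)+6=y.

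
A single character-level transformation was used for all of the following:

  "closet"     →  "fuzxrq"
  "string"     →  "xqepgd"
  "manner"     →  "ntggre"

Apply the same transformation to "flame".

kutnr

c(2)→f(5) and l(11)→u(20) fit y≡19x+19 (mod 26); the inverse of 19 mod 26 is 11. Each letter's alphabet position (a=0..z=25) is mapped through 19·x+19 mod 26 — an affine cipher.
For flame: f(5)→19·5+19≡10=k; l(11)→19·11+19≡20=u; a(0)→19·0+19≡19=t; m(12)→19·12+19≡13=n; e(4)→19·4+19≡17=r (all mod 26).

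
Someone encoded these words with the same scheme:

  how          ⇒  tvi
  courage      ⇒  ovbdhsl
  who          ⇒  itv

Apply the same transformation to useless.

belxlee

The shift depends on letter class: consonant h→t is +12, but vowel o→v is +7. The rule splits by letter class: vowels +7, consonants +12.
For useless: u(vowel)+7=b, s(cons)+12=e, e(vowel)+7=l, l(cons)+12=x, e(vowel)+7=l, s(cons)+12=e, s(cons)+12=e.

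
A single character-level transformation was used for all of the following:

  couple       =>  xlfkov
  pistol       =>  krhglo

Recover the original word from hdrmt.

swing

Each pair mirrors across the alphabet (c↔x, o↔l, u↔f): positions sum to 25. Letters are reflected about the middle of the alphabet (position → 25−position): Atbash.
Reversing it on hdrmt: h↔s, d↔w, r↔i, m↔n, t↔g.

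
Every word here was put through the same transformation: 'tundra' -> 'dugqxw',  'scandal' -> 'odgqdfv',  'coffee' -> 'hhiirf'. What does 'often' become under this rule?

The output letters match the input read backwards, each shifted +3: tundra reversed is ardnut. The word is reversed, then every letter is shifted forward by 3.
For often: reverse → netfo; then shift: n+3=q, e+3=h, t+3=w, f+3=i, o+3=r.

qhwir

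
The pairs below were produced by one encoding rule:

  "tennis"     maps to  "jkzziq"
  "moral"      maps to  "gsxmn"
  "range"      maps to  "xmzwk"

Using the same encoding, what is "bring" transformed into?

fxizw

Treating letters as 0–25, the rule is x ↦ 19x + 12 (mod 26).
For bring: b(1)→19·1+12≡5=f; r(17)→19·17+12≡23=x; i(8)→19·8+12≡8=i; n(13)→19·13+12≡25=z; g(6)→19·6+12≡22=w (all mod 26).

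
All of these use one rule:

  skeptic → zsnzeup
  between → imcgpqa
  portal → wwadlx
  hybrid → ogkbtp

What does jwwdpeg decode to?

contest

In skeptic: s→z is +7, k→s is +8, e→n is +9, p→z is +10 — the shift increases by 1 each position. Letter i (0-indexed) is shifted by i+7, so successive shifts are 7, 8, 9, ….
Undoing it on jwwdpeg: j−7=c, w−8=o, w−9=n, d−10=t, p−11=e, e−12=s, g−13=t.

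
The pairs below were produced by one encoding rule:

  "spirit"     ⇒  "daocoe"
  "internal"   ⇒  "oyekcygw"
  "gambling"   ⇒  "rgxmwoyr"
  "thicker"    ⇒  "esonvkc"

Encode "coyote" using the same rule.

The rule splits by letter class: vowels +6, consonants +11.
Applying it to coyote: c(cons)+11=n, o(vowel)+6=u, y(cons)+11=j, o(vowel)+6=u, t(cons)+11=e, e(vowel)+6=k.

nujuek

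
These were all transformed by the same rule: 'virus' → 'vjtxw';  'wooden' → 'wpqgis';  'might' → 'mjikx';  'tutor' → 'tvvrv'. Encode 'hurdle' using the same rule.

Each letter shifts forward by its position index (0, 1, 2, …) — the shift grows by one for each successive letter.
For hurdle: h+0=h, u+1=v, r+2=t, d+3=g, l+4=p, e+5=j.

hvtgpj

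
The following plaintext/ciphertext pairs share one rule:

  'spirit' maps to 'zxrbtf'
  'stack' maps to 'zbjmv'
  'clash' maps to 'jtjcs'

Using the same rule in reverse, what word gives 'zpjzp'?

Each letter shifts forward by (position + 7), i.e. 7, 8, 9, … — the shift grows by one for each successive letter.
Undoing it on zpjzp: z−7=s, p−8=h, j−9=a, z−10=p, p−11=e.

shape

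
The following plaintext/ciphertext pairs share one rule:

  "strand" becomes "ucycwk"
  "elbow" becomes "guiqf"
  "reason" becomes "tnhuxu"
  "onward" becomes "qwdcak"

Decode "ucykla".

strict

The shifts repeat in a cycle of length 3: positions 0,1,… shift by +2, +9, +7, then the pattern repeats.
Decoding ucykla: u−2=s, c−9=t, y−7=r, k−2=i, l−9=c, a−7=t.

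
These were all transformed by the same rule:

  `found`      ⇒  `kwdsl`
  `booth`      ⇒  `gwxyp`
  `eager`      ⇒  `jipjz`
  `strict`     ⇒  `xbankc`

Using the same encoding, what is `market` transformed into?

Shifts by position in found: pos 0: f→k (+5), pos 1: o→w (+8), pos 2: u→d (+9), pos 3: n→s (+5), pos 4: d→l (+8) — repeating every 3. A repeating key of period 3 is used — shifts +5, +8, +9 over and over.
Applying it to market: m+5=r, a+8=i, r+9=a, k+5=p, e+8=m, t+9=c.

riapmc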